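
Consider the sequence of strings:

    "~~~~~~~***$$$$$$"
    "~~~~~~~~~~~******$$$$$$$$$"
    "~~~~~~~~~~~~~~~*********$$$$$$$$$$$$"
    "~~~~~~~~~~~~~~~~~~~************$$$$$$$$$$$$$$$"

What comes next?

The n-th term is 4n+3 ~'s then 3n *'s then 3n+3 $'s (n = 1, 2, …).
At n = 5 the blocks have lengths 23, 15, 18.

~~~~~~~~~~~~~~~~~~~~~~~***************$$$$$$$$$$$$$$$$$$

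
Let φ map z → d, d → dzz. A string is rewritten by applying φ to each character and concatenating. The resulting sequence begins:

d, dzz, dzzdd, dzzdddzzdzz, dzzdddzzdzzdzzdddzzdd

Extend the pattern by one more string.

dzzdddzzdzzdzzdddzzdddzzdddzzdzzdzzdddzzdzz

Replace each of the 21 characters of dzzdddzzdzzdzzdddzzdd in place — dzz d d dzz dzz dzz d d dzz d d dzz d d dzz dzz dzz d d dzz dzz — and concatenate.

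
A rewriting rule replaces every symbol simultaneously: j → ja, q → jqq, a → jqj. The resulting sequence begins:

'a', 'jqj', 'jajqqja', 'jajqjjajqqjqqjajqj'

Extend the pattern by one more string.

Replace each of the 18 characters of jajqjjajqqjqqjajqj in place — ja jqj ja jqq ja ja jqj ja jqq jqq ja jqq jqq ja jqj ja jqq ja — and concatenate.

jajqjjajqqjajajqjjajqqjqqjajqqjqqjajqjjajqqja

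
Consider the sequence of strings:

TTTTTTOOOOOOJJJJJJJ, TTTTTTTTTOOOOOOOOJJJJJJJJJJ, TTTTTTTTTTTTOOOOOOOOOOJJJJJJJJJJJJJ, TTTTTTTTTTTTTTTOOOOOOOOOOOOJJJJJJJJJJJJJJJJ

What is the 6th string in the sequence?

TTTTTTTTTTTTTTTTTTTTTOOOOOOOOOOOOOOOOJJJJJJJJJJJJJJJJJJJJJJ

Each string has the form T^{3n} O^{2n+2} J^{3n+1}, where the shown terms are n = 2, 3, 4, 5.
For term 6, n = 7, so the run lengths are 21, 16, 22.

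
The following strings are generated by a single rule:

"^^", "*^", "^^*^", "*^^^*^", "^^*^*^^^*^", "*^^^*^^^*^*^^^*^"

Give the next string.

^^*^*^^^*^*^^^*^^^*^*^^^*^

From term 3 onward, concatenate the second-to-last term with the last: ^^·*^ = ^^*^, *^·^^*^ = *^^^*^, …
So term 7 is ^^*^*^^^*^·*^^^*^^^*^*^^^*^.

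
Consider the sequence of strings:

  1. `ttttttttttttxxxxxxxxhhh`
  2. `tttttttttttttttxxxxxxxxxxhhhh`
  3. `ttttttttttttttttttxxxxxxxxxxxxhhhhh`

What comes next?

tttttttttttttttttttttxxxxxxxxxxxxxxhhhhhh

The n-th term is 3n+3 t's then 2n+2 x's then n h's, where the shown terms are n = 3, 4, 5.
For the next term, n = 6, so the run lengths are 21, 14, 6.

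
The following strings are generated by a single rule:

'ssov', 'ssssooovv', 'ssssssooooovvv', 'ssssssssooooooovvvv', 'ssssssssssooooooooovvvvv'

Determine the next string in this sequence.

ssssssssssssooooooooooovvvvvv

Each string has the form s^{2n} o^{2n-1} v^{n} (n = 1, 2, …).
For the next term, n = 6, so the run lengths are 12, 11, 6.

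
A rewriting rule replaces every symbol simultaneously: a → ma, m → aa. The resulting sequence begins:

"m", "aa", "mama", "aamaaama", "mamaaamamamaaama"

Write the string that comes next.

Replace each of the 16 characters of mamaaamamamaaama in place — aa ma aa ma ma ma aa ma aa ma aa ma ma ma aa ma — and concatenate.

aamaaamamamaaamaaamaaamamamaaama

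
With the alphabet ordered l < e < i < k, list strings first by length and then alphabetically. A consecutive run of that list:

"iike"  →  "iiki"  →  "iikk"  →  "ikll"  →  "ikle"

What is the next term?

ikli

Treat ikle as a base-4 numeral over the given alphabet and add one, carrying through any trailing k's.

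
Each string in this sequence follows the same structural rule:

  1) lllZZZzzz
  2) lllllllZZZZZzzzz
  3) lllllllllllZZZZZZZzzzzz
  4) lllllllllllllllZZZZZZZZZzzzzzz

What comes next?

Reading off run lengths: l runs 3, 7, 11, 15; Z runs 3, 5, 7, 9; z runs 3, 4, 5, 6 — each is linear in n (n = 1, 2, …).
At n = 5 the blocks have lengths 19, 11, 7.

lllllllllllllllllllZZZZZZZZZZZzzzzzzz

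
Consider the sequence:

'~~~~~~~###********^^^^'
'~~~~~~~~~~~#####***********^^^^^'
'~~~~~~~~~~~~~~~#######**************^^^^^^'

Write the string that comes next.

The n-th term is 4n-1 ~'s then 2n-1 #'s then 3n+2 *'s then n+2 ^'s, where the shown terms are n = 2, 3, 4.
At n = 5 the blocks have lengths 19, 9, 17, 7.

~~~~~~~~~~~~~~~~~~~#########*****************^^^^^^^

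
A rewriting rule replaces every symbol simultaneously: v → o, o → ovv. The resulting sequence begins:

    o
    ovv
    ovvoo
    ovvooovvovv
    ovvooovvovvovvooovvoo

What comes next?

ovvooovvovvovvooovvooovvooovvovvovvooovvovv

φ(ovvooovvovvovvooovvoo) expands symbol-by-symbol to ovv o o ovv ovv ovv o o ovv o o ovv o o ovv ovv ovv o o ovv ovv; joining the 21 pieces gives the next term.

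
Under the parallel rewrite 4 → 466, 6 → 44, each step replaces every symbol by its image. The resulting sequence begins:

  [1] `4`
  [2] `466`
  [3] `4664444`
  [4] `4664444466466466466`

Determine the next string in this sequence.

Replace each of the 19 characters of 4664444466466466466 in place — 466 44 44 466 466 466 466 466 44 44 466 44 44 466 44 44 466 44 44 — and concatenate.

46644444664664664664664444466444446644444664444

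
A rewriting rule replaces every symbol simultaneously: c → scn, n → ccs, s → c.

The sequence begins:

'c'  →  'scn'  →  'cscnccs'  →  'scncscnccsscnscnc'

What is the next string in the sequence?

Replace each of the 17 characters of scncscnccsscnscnc in place — c scn ccs scn c scn ccs scn scn c c scn ccs c scn ccs scn — and concatenate.

cscnccsscncscnccsscnscnccscnccscscnccsscn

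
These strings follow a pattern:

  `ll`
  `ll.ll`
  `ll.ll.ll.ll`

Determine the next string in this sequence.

Every step duplicates the string with '.' between the halves.
So the next term is two copies of ll.ll.ll.ll with '.' between the halves.

ll.ll.ll.ll.ll.ll.ll.ll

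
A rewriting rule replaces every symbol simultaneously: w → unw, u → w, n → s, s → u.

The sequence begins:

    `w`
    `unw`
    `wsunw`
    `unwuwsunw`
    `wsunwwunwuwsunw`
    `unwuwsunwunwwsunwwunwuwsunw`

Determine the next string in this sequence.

wsunwwunwuwsunwwsunwunwuwsunwunwwsunwwunwuwsunw

Replace each of the 27 characters of unwuwsunwunwwsunwwunwuwsunw in place — w s unw w unw u w s unw w s unw unw u w s unw unw w s unw w unw u w s unw — and concatenate.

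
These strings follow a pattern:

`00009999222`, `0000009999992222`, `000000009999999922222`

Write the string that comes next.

00000000009999999999222222

Reading off run lengths: 0 runs 4, 6, 8; 9 runs 4, 6, 8; 2 runs 3, 4, 5 — each is linear in n, where the shown terms are n = 2, 3, 4.
Setting n = 5 gives 10, 10, 6 characters in each block.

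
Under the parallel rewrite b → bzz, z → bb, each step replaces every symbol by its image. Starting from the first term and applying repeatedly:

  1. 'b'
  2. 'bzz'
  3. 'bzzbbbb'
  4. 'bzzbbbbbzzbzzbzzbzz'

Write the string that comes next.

bzzbbbbbzzbzzbzzbzzbzzbbbbbzzbbbbbzzbbbbbzzbbbb

Applying the rule to each of the 19 symbols of bzzbbbbbzzbzzbzzbzz gives the pieces bzz bb bb bzz bzz bzz bzz bzz bb bb bzz bb bb bzz bb bb bzz bb bb, which concatenate to the answer.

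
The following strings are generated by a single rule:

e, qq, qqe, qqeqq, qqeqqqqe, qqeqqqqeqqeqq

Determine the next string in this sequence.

From term 3 onward, concatenate the last term with the second-to-last: qq·e = qqe, qqe·qq = qqeqq, …
The next term joins qqeqqqqeqqeqq and qqeqqqqe.

qqeqqqqeqqeqqqqeqqqqe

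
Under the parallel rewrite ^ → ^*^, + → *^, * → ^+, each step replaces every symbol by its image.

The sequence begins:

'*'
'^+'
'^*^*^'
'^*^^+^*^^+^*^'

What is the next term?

Replace each of the 13 characters of ^*^^+^*^^+^*^ in place — ^*^ ^+ ^*^ ^*^ *^ ^*^ ^+ ^*^ ^*^ *^ ^*^ ^+ ^*^ — and concatenate.

^*^^+^*^^*^*^^*^^+^*^^*^*^^*^^+^*^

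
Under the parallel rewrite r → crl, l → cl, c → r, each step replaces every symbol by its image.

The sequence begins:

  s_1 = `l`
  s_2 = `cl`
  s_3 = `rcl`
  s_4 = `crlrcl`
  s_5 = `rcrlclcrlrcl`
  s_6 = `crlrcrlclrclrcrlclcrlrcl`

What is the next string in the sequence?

Rewriting the 24 symbols of crlrcrlclrclrcrlclcrlrcl one by one yields r crl cl crl r crl cl r cl crl r cl crl r crl cl r cl r crl cl crl r cl; concatenated:

rcrlclcrlrcrlclrclcrlrclcrlrcrlclrclrcrlclcrlrcl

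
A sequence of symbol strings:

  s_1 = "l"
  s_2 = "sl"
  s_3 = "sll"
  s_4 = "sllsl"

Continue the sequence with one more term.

sllslsll

This is a Fibonacci-style word recurrence s(k) = s(k−1)·s(k−2): e.g. sl·l = sll.
So term 5 is sllsl·sll.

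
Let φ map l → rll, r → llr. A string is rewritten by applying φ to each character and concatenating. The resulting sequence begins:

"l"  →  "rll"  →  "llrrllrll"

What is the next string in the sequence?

rllrllllrllrrllrllllrrllrll

Rewriting each symbol of llrrllrll: l→rll, l→rll, r→llr, r→llr, l→rll, l→rll, r→llr, l→rll, l→rll, which concatenates to rll rll llr llr rll rll llr rll rll.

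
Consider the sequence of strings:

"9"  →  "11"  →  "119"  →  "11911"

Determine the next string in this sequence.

This is a Fibonacci-style word recurrence s(k) = s(k−1)·s(k−2): e.g. 11·9 = 119.
Continuing: 11911 · 119 gives term 5.

11911119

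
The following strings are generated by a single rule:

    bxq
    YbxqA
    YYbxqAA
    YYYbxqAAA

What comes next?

Every step adds Y to the front and A to the end of the previous string.
Applying this once more to YYYbxqAAA:

YYYYbxqAAAA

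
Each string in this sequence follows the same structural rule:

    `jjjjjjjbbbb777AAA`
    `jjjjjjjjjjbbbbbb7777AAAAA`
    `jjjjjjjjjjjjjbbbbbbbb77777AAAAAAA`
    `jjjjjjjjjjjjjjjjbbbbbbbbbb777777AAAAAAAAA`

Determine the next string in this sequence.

Each string has the form j^{3n+1} b^{2n} 7^{n+1} A^{2n-1}, where the shown terms are n = 2, 3, 4, 5.
Setting n = 6 gives 19, 12, 7, 11 characters in each block.

jjjjjjjjjjjjjjjjjjjbbbbbbbbbbbb7777777AAAAAAAAAAA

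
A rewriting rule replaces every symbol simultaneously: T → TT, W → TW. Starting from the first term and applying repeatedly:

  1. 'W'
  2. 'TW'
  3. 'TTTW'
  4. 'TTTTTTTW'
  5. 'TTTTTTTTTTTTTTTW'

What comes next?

TTTTTTTTTTTTTTTTTTTTTTTTTTTTTTTW

Applying the rule to each of the 16 symbols of TTTTTTTTTTTTTTTW gives the pieces TT TT TT TT TT TT TT TT TT TT TT TT TT TT TT TW, which concatenate to the answer.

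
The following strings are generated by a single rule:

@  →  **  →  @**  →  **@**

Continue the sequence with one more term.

@****@**

From term 3 onward, concatenate the second-to-last term with the last: @·** = @**, **·@** = **@**, …
The next term joins @** and **@**.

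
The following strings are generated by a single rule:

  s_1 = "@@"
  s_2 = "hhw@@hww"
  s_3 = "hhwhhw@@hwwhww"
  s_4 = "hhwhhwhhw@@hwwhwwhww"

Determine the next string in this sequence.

Every step adds hhw to the front and hww to the end of the previous string.
One more step from hhwhhwhhw@@hwwhwwhww gives the answer.

hhwhhwhhwhhw@@hwwhwwhwwhww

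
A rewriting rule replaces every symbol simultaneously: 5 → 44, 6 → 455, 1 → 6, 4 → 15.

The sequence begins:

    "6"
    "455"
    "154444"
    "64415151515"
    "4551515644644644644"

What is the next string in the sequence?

1544446446444551515455151545515154551515

Replace each of the 19 characters of 4551515644644644644 in place — 15 44 44 6 44 6 44 455 15 15 455 15 15 455 15 15 455 15 15 — and concatenate.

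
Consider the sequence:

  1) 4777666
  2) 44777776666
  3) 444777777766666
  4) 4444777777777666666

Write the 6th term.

444444777777777777766666666

Term n consists of n 4's, followed by 2n+1 7's, followed by n+2 6's (n = 1, 2, …).
Setting n = 6 gives 6, 13, 8 characters in each block.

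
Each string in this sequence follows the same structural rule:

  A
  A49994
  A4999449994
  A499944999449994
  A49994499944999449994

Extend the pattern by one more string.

A4999449994499944999449994

Every step adds 49994 to the end: s(k+1) = s(k)·49994.
So the next term is A49994499944999449994·49994.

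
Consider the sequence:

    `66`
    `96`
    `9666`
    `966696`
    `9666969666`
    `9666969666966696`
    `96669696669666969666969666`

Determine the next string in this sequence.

From term 3 onward, concatenate the last term with the second-to-last: 96·66 = 9666, 9666·96 = 966696, …
So term 8 is 96669696669666969666969666·9666969666966696.

966696966696669696669696669666969666966696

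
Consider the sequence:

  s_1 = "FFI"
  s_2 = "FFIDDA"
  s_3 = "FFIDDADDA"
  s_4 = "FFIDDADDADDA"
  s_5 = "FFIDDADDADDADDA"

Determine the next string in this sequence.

The strings grow by a fixed suffix DDA each time.
One more step from FFIDDADDADDADDA gives the answer.

FFIDDADDADDADDADDA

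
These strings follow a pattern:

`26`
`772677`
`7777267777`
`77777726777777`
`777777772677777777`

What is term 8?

s(k+1) = 77·s(k)·77, so each term gains 77 as a prefix and 77 as a suffix.
From 777777772677777777, 3 further steps: 777777772677777777 → 7777777777267777777777 → 77777777777726777777777777 → (answer).

777777777777772677777777777777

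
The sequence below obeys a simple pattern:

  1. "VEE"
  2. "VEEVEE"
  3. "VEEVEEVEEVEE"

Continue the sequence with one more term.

Each string is two copies of the previous one concatenated.
So the next term is two copies of VEEVEEVEEVEE.

VEEVEEVEEVEEVEEVEEVEEVEE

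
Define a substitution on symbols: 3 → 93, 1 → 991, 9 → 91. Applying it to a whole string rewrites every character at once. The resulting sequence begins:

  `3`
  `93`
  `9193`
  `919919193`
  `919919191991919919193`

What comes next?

Rewriting the 21 symbols of 919919191991919919193 one by one yields 91 991 91 91 991 91 991 91 991 91 91 991 91 991 91 91 991 91 991 91 93; concatenated:

91991919199191991919919191991919919191991919919193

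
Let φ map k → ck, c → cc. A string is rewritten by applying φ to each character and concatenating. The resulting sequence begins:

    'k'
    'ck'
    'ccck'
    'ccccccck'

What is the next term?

ccccccccccccccck

Expanding ccccccck: c→cc, c→cc, c→cc, c→cc, c→cc, c→cc, c→cc, k→ck. Concatenated: cc cc cc cc cc cc cc ck.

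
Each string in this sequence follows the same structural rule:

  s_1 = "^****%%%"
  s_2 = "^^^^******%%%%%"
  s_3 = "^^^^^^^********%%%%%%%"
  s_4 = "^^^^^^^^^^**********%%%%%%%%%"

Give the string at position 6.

^^^^^^^^^^^^^^^^**************%%%%%%%%%%%%%

Each string has the form ^^{3n-2} *^{2n+2} %^{2n+1} (n = 1, 2, …).
At n = 6 the blocks have lengths 16, 14, 13.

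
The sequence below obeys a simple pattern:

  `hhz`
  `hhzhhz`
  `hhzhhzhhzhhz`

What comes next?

s(k+1) = s(k)·s(k) — each term doubles the last.
So the next term is two copies of hhzhhzhhzhhz.

hhzhhzhhzhhzhhzhhzhhzhhz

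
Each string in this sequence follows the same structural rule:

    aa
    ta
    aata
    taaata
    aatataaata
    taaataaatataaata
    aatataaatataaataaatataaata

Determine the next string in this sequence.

This is a Fibonacci-style word recurrence s(k) = s(k−2)·s(k−1): e.g. aa·ta = aata.
So term 8 is taaataaatataaata·aatataaatataaataaatataaata.

taaataaatataaataaatataaatataaataaatataaata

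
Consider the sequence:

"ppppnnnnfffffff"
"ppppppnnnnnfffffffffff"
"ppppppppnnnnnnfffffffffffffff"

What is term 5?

Term n consists of 2n p's, followed by n+2 n's, followed by 4n-1 f's, where the shown terms are n = 2, 3, 4.
For term 5, n = 6, so the run lengths are 12, 8, 23.

ppppppppppppnnnnnnnnfffffffffffffffffffffff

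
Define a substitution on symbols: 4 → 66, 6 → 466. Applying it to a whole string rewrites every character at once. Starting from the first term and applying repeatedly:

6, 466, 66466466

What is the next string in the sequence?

4664666646646666466466

Apply φ to 66466466 symbol by symbol: 6→466, 6→466, 4→66, 6→466, 6→466, 4→66, 6→466, 6→466; joined: 466 466 66 466 466 66 466 466.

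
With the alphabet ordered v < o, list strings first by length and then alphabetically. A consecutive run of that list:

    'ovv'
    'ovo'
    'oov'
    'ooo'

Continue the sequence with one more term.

vvvv

ooo is the last string of length 3, so the next is the first of length 4: v repeated 4 times.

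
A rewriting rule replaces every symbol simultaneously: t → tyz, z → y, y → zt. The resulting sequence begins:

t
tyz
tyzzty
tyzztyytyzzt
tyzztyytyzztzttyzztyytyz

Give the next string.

Applying the rule to each of the 24 symbols of tyzztyytyzztzttyzztyytyz gives the pieces tyz zt y y tyz zt zt tyz zt y y tyz y tyz tyz zt y y tyz zt zt tyz zt y, which concatenate to the answer.

tyzztyytyzztzttyzztyytyzytyztyzztyytyzztzttyzzty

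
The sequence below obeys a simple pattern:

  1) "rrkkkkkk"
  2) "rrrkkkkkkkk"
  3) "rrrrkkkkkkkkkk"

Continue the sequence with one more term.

rrrrrkkkkkkkkkkkk

The n-th term is n-1 r's then 2n k's, where the shown terms are n = 3, 4, 5.
For the next term, n = 6, so the run lengths are 5, 12.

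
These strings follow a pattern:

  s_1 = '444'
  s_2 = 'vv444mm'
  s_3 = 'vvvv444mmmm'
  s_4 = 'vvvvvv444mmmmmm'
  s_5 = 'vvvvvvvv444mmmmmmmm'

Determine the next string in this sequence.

s(k+1) = vv·s(k)·mm, so each term gains vv as a prefix and mm as a suffix.
So the next term is vv·vvvvvvvv444mmmmmmmm·mm.

vvvvvvvvvv444mmmmmmmmmm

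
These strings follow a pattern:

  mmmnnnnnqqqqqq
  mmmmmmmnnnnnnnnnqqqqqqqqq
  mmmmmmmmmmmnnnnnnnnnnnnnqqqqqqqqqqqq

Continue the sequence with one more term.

Each string has the form m^{4n-1} n^{4n+1} q^{3n+3} (n = 1, 2, …).
Setting n = 4 gives 15, 17, 15 characters in each block.

mmmmmmmmmmmmmmmnnnnnnnnnnnnnnnnnqqqqqqqqqqqqqqq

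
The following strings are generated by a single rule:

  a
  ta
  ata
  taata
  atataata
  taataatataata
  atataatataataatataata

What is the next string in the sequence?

Each term (from the third on) is the two preceding terms concatenated in order: term 3 = a·ta = ata.
So term 8 is taataatataata·atataatataataatataata.

taataatataataatataatataataatataata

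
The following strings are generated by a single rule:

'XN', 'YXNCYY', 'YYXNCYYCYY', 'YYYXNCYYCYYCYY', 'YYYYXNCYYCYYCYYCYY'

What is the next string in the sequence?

Every step adds Y to the front and CYY to the end of the previous string.
Applying this once more to YYYYXNCYYCYYCYYCYY:

YYYYYXNCYYCYYCYYCYYCYY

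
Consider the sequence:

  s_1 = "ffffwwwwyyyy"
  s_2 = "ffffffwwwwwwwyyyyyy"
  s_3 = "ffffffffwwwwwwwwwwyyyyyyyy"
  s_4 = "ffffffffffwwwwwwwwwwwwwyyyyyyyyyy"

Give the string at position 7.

Each string has the form f^{2n} w^{3n-2} y^{2n}, where the shown terms are n = 2, 3, 4, 5.
For term 7, n = 8, so the run lengths are 16, 22, 16.

ffffffffffffffffwwwwwwwwwwwwwwwwwwwwwwyyyyyyyyyyyyyyyy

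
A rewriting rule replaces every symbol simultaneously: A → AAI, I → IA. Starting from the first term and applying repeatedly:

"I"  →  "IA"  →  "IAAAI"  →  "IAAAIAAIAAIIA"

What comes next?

Applying the rule to each of the 13 symbols of IAAAIAAIAAIIA gives the pieces IA AAI AAI AAI IA AAI AAI IA AAI AAI IA IA AAI, which concatenate to the answer.

IAAAIAAIAAIIAAAIAAIIAAAIAAIIAIAAAI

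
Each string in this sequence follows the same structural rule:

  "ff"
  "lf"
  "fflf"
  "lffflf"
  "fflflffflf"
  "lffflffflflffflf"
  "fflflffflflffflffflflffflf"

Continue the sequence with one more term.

lffflffflflffflffflflffflflffflffflflffflf

Each term (from the third on) is the two preceding terms concatenated in order: term 3 = ff·lf = fflf.
The next term joins lffflffflflffflf and fflflffflflffflffflflffflf.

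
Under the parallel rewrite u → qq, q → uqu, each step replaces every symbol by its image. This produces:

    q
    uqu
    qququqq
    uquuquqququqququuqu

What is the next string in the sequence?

Applying the rule to each of the 19 symbols of uquuquqququqququuqu gives the pieces qq uqu qq qq uqu qq uqu uqu qq uqu qq uqu uqu qq uqu qq qq uqu qq, which concatenate to the answer.

qququqqqququqququuquqququqququuquqququqqqququqq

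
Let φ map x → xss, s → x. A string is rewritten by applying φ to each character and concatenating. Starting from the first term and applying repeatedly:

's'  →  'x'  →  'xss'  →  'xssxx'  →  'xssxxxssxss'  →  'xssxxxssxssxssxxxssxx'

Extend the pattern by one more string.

Applying the rule to each of the 21 symbols of xssxxxssxssxssxxxssxx gives the pieces xss x x xss xss xss x x xss x x xss x x xss xss xss x x xss xss, which concatenate to the answer.

xssxxxssxssxssxxxssxxxssxxxssxssxssxxxssxss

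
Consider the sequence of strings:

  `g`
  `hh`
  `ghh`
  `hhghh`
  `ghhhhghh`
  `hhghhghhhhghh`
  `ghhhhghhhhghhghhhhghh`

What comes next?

hhghhghhhhghhghhhhghhhhghhghhhhghh

From term 3 onward, concatenate the second-to-last term with the last: g·hh = ghh, hh·ghh = hhghh, …
So term 8 is hhghhghhhhghh·ghhhhghhhhghhghhhhghh.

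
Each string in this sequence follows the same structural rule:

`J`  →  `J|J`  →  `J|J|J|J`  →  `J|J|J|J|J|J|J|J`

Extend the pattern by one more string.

s(k+1) = s(k)·|·s(k) — each term doubles the last with '|' between the halves.
So the next term is two copies of J|J|J|J|J|J|J|J with '|' between the halves.

J|J|J|J|J|J|J|J|J|J|J|J|J|J|J|J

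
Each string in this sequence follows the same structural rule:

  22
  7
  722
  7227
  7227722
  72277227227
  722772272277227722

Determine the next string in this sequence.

72277227227722772272277227227

From term 3 onward, concatenate the last term with the second-to-last: 7·22 = 722, 722·7 = 7227, …
So term 8 is 722772272277227722·72277227227.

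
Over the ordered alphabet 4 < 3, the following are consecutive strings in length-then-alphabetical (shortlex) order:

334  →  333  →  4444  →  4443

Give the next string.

4434

The successor of 4443 increments the rightmost position that isn't already 3 and resets every position after it to 4.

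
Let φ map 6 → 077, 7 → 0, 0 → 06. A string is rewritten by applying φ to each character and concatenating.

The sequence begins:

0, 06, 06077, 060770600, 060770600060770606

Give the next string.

Applying the rule to each of the 18 symbols of 060770600060770606 gives the pieces 06 077 06 0 0 06 077 06 06 06 077 06 0 0 06 077 06 077, which concatenate to the answer.

0607706000607706060607706000607706077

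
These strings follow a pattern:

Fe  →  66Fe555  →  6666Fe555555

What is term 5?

66666666Fe555555555555

Every step adds 66 to the front and 555 to the end of the previous string.
From 6666Fe555555, 2 further steps: 6666Fe555555 → 666666Fe555555555 → (answer).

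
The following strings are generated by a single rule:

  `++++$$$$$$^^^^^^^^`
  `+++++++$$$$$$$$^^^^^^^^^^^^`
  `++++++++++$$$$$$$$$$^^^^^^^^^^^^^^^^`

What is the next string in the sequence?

Term n consists of 3n-2 +'s, followed by 2n+2 $'s, followed by 4n ^'s, where the shown terms are n = 2, 3, 4.
At n = 5 the blocks have lengths 13, 12, 20.

+++++++++++++$$$$$$$$$$$$^^^^^^^^^^^^^^^^^^^^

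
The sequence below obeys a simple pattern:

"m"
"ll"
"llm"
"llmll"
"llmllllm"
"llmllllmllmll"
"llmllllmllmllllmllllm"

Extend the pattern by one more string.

This is a Fibonacci-style word recurrence s(k) = s(k−1)·s(k−2): e.g. ll·m = llm.
So term 8 is llmllllmllmllllmllllm·llmllllmllmll.

llmllllmllmllllmllllmllmllllmllmll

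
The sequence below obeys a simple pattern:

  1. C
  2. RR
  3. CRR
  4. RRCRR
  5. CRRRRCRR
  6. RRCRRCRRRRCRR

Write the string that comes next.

CRRRRCRRRRCRRCRRRRCRR

From term 3 onward, concatenate the second-to-last term with the last: C·RR = CRR, RR·CRR = RRCRR, …
Continuing: CRRRRCRR · RRCRRCRRRRCRR gives term 7.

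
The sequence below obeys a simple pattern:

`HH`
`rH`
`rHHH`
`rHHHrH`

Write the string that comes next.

Each term (from the third on) is the previous term followed by the one before it: term 3 = rH·HH = rHHH.
So term 5 is rHHHrH·rHHH.

rHHHrHrHHH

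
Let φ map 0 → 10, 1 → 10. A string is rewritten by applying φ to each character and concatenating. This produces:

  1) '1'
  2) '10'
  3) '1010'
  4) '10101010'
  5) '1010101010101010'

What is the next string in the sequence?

Applying the rule to each of the 16 symbols of 1010101010101010 gives the pieces 10 10 10 10 10 10 10 10 10 10 10 10 10 10 10 10, which concatenate to the answer.

10101010101010101010101010101010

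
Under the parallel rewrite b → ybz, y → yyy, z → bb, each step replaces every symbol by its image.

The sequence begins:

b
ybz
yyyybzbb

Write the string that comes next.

yyyyyyyyyyyyybzbbybzybz

Apply φ to yyyybzbb symbol by symbol: y→yyy, y→yyy, y→yyy, y→yyy, b→ybz, z→bb, b→ybz, b→ybz; joined: yyy yyy yyy yyy ybz bb ybz ybz.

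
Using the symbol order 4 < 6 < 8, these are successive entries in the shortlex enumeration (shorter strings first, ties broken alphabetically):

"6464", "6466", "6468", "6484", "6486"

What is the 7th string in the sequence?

Stepping forward 2 times from 6486: 6486 → 6488, then the target.

6644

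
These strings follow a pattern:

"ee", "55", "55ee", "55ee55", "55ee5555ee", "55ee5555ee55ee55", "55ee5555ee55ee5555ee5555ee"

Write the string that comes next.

From term 3 onward, concatenate the last term with the second-to-last: 55·ee = 55ee, 55ee·55 = 55ee55, …
The next term joins 55ee5555ee55ee5555ee5555ee and 55ee5555ee55ee55.

55ee5555ee55ee5555ee5555ee55ee5555ee55ee55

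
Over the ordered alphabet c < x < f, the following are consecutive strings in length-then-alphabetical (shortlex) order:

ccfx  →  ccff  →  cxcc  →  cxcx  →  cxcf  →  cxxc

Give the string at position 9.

Continuing the enumeration 3 steps past cxxc: cxxc → cxxx → cxxf → (answer).

cxfc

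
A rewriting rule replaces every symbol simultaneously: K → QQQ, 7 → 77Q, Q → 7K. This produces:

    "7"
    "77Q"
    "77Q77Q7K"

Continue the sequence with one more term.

Rewriting each symbol of 77Q77Q7K: 7→77Q, 7→77Q, Q→7K, 7→77Q, 7→77Q, Q→7K, 7→77Q, K→QQQ, which concatenates to 77Q 77Q 7K 77Q 77Q 7K 77Q QQQ.

77Q77Q7K77Q77Q7K77QQQQ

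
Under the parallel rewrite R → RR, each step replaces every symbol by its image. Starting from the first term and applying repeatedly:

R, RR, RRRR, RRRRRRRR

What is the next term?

Expanding RRRRRRRR: R→RR, R→RR, R→RR, R→RR, R→RR, R→RR, R→RR, R→RR. Concatenated: RR RR RR RR RR RR RR RR.

RRRRRRRRRRRRRRRR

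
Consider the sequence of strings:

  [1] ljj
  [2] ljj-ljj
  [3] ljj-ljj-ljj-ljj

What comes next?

ljj-ljj-ljj-ljj-ljj-ljj-ljj-ljj

s(k+1) = s(k)·-·s(k) — each term doubles the last with '-' between the halves.
One more doubling of ljj-ljj-ljj-ljj gives the answer.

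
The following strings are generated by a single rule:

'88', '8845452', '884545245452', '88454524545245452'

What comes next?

8845452454524545245452

The strings grow by a fixed suffix 45452 each time.
So the next term is 88454524545245452·45452.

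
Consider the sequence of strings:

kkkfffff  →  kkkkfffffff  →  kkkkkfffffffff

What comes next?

The n-th term is n k's then 2n-1 f's, where the shown terms are n = 3, 4, 5.
At n = 6 the blocks have lengths 6, 11.

kkkkkkfffffffffff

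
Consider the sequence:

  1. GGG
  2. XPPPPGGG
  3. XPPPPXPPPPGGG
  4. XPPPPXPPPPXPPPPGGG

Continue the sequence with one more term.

XPPPPXPPPPXPPPPXPPPPGGG

The strings grow by a fixed prefix XPPPP each time.
One more step from XPPPPXPPPPXPPPPGGG gives the answer.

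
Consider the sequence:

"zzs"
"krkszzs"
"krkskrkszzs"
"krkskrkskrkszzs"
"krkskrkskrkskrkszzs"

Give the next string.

The strings grow by a fixed prefix krks each time.
Applying this once more to krkskrkskrkskrkszzs:

krkskrkskrkskrkskrkszzs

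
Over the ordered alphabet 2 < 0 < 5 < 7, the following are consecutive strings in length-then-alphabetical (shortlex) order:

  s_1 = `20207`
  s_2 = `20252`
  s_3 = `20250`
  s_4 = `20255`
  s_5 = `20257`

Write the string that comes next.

20272

The successor of 20257 increments the rightmost position that isn't already 7 and resets every position after it to 2.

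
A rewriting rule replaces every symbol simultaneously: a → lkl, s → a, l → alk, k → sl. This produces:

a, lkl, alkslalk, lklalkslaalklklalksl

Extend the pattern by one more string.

Rewriting the 20 symbols of lklalkslaalklklalksl one by one yields alk sl alk lkl alk sl a alk lkl lkl alk sl alk sl alk lkl alk sl a alk; concatenated:

alkslalklklalkslaalklkllklalkslalkslalklklalkslaalk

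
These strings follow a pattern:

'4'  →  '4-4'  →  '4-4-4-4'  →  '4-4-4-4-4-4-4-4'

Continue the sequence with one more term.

Every step duplicates the string with '-' between the halves.
So the next term is two copies of 4-4-4-4-4-4-4-4 with '-' between the halves.

4-4-4-4-4-4-4-4-4-4-4-4-4-4-4-4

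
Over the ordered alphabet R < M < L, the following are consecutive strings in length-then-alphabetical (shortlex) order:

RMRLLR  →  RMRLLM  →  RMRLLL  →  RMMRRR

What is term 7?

Continuing the enumeration 3 steps past RMMRRR: RMMRRR → RMMRRM → RMMRRL → (answer).

RMMRMR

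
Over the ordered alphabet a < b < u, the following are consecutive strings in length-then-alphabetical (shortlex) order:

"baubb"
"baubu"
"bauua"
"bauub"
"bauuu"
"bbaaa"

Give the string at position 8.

Stepping forward 2 times from bbaaa: bbaaa → bbaab, then the target.

bbaau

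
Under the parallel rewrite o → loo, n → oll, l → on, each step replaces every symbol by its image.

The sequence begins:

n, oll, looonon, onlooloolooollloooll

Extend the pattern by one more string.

Replace each of the 20 characters of onlooloolooollloooll in place — loo oll on loo loo on loo loo on loo loo loo on on on loo loo loo on on — and concatenate.

looollonloolooonloolooonlooloolooonononlooloolooonon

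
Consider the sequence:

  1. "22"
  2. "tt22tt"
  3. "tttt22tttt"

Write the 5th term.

s(k+1) = tt·s(k)·tt, so each term gains tt as a prefix and tt as a suffix.
From tttt22tttt, 2 further steps: tttt22tttt → tttttt22tttttt → (answer).

tttttttt22tttttttt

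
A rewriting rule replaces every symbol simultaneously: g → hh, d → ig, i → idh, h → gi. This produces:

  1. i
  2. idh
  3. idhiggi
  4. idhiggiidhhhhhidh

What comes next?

idhiggiidhhhhhidhidhiggigigigigiidhiggi

Replace each of the 17 characters of idhiggiidhhhhhidh in place — idh ig gi idh hh hh idh idh ig gi gi gi gi gi idh ig gi — and concatenate.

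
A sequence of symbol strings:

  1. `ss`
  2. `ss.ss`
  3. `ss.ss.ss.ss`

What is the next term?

s(k+1) = s(k)·.·s(k) — each term doubles the last with '.' between the halves.
Doubling ss.ss.ss.ss with '.' between the halves:

ss.ss.ss.ss.ss.ss.ss.ss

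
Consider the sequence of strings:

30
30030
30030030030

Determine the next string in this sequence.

s(k+1) = s(k)·0·s(k) — each term doubles the last with '0' between the halves.
Doubling 30030030030 with '0' between the halves:

30030030030030030030030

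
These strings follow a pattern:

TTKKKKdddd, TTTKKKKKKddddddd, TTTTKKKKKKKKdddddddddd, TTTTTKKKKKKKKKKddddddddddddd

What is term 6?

TTTTTTTKKKKKKKKKKKKKKddddddddddddddddddd

The n-th term is n+1 T's then 2n+2 K's then 3n+1 d's (n = 1, 2, …).
For term 6, n = 6, so the run lengths are 7, 14, 19.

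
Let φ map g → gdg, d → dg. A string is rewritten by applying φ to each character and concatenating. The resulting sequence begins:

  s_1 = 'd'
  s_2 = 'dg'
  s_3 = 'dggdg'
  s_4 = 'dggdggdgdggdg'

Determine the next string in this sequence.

Rewriting the 13 symbols of dggdggdgdggdg one by one yields dg gdg gdg dg gdg gdg dg gdg dg gdg gdg dg gdg; concatenated:

dggdggdgdggdggdgdggdgdggdggdgdggdg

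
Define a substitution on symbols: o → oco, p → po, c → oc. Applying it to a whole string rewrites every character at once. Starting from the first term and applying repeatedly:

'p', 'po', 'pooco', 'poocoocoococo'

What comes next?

φ(poocoocoococo) expands symbol-by-symbol to po oco oco oc oco oco oc oco oco oc oco oc oco; joining the 13 pieces gives the next term.

poocoocoococoocoococoocoococoococo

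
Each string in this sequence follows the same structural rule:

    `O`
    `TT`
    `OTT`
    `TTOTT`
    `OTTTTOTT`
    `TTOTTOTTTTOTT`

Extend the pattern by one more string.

OTTTTOTTTTOTTOTTTTOTT

From term 3 onward, concatenate the second-to-last term with the last: O·TT = OTT, TT·OTT = TTOTT, …
The next term joins OTTTTOTT and TTOTTOTTTTOTT.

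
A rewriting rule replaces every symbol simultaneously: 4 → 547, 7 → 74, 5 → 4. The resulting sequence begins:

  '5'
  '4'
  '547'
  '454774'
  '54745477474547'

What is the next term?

4547745474547747454774547454774

Applying the rule to each of the 14 symbols of 54745477474547 gives the pieces 4 547 74 547 4 547 74 74 547 74 547 4 547 74, which concatenate to the answer.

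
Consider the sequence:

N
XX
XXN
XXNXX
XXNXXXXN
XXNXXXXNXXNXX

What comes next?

XXNXXXXNXXNXXXXNXXXXN

Each term (from the third on) is the previous term followed by the one before it: term 3 = XX·N = XXN.
Continuing: XXNXXXXNXXNXX · XXNXXXXN gives term 7.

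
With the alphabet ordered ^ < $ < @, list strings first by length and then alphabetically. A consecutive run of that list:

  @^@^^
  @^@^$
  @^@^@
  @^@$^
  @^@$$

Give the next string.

The successor of @^@$$ increments the rightmost position that isn't already @ and resets every position after it to ^.

@^@$@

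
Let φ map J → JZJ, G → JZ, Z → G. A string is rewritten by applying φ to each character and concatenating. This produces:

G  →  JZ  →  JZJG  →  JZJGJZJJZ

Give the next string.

JZJGJZJJZJZJGJZJJZJG

Rewriting each symbol of JZJGJZJJZ: J→JZJ, Z→G, J→JZJ, G→JZ, J→JZJ, Z→G, J→JZJ, J→JZJ, Z→G, which concatenates to JZJ G JZJ JZ JZJ G JZJ JZJ G.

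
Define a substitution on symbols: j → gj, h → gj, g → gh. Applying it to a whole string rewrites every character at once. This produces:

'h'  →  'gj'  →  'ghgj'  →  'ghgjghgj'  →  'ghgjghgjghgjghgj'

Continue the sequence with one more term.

Rewriting the 16 symbols of ghgjghgjghgjghgj one by one yields gh gj gh gj gh gj gh gj gh gj gh gj gh gj gh gj; concatenated:

ghgjghgjghgjghgjghgjghgjghgjghgj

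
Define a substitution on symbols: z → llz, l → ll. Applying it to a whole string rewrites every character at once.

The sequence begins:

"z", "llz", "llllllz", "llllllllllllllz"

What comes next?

φ(llllllllllllllz) expands symbol-by-symbol to ll ll ll ll ll ll ll ll ll ll ll ll ll ll llz; joining the 15 pieces gives the next term.

llllllllllllllllllllllllllllllz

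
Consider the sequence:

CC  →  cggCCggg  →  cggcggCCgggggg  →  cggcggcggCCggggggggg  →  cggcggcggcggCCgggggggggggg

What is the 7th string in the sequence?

Each term wraps the previous one in cgg on the left and ggg on the right.
From cggcggcggcggCCgggggggggggg, 2 further steps: cggcggcggcggCCgggggggggggg → cggcggcggcggcggCCggggggggggggggg → (answer).

cggcggcggcggcggcggCCgggggggggggggggggg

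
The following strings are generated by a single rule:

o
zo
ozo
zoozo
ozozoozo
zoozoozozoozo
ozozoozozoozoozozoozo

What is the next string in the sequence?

Each term (from the third on) is the two preceding terms concatenated in order: term 3 = o·zo = ozo.
The next term joins zoozoozozoozo and ozozoozozoozoozozoozo.

zoozoozozoozoozozoozozoozoozozoozo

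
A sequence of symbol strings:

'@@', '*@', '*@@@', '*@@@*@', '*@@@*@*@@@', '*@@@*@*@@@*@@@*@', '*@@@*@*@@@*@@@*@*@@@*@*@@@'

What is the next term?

*@@@*@*@@@*@@@*@*@@@*@*@@@*@@@*@*@@@*@@@*@

This is a Fibonacci-style word recurrence s(k) = s(k−1)·s(k−2): e.g. *@·@@ = *@@@.
The next term joins *@@@*@*@@@*@@@*@*@@@*@*@@@ and *@@@*@*@@@*@@@*@.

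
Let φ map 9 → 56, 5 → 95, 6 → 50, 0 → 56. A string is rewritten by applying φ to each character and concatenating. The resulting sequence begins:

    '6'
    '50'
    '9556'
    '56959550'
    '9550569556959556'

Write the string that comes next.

Rewriting the 16 symbols of 9550569556959556 one by one yields 56 95 95 56 95 50 56 95 95 50 56 95 56 95 95 50; concatenated:

56959556955056959550569556959550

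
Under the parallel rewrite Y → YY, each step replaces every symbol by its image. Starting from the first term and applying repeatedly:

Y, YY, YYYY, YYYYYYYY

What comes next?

YYYYYYYYYYYYYYYY

Expanding YYYYYYYY: Y→YY, Y→YY, Y→YY, Y→YY, Y→YY, Y→YY, Y→YY, Y→YY. Concatenated: YY YY YY YY YY YY YY YY.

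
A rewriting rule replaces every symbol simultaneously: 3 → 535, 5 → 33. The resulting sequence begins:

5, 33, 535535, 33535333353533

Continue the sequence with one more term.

53553533535335355355355353353533535535

Replace each of the 14 characters of 33535333353533 in place — 535 535 33 535 33 535 535 535 535 33 535 33 535 535 — and concatenate.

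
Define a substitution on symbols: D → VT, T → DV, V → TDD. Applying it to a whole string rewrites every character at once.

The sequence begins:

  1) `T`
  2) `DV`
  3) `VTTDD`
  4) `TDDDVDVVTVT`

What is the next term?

Expanding TDDDVDVVTVT: T→DV, D→VT, D→VT, D→VT, V→TDD, D→VT, V→TDD, V→TDD, T→DV, V→TDD, T→DV. Concatenated: DV VT VT VT TDD VT TDD TDD DV TDD DV.

DVVTVTVTTDDVTTDDTDDDVTDDDV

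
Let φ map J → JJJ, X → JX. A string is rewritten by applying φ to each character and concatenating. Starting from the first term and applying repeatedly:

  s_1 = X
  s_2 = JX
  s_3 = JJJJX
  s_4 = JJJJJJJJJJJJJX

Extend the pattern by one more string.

Rewriting the 14 symbols of JJJJJJJJJJJJJX one by one yields JJJ JJJ JJJ JJJ JJJ JJJ JJJ JJJ JJJ JJJ JJJ JJJ JJJ JX; concatenated:

JJJJJJJJJJJJJJJJJJJJJJJJJJJJJJJJJJJJJJJJX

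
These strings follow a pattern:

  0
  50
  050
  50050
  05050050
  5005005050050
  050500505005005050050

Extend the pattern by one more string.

Each term (from the third on) is the two preceding terms concatenated in order: term 3 = 0·50 = 050.
The next term joins 5005005050050 and 050500505005005050050.

5005005050050050500505005005050050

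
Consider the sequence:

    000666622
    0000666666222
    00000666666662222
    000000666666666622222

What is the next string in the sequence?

0000000666666666666222222

Reading off run lengths: 0 runs 3, 4, 5, 6; 6 runs 4, 6, 8, 10; 2 runs 2, 3, 4, 5 — each is linear in n, where the shown terms are n = 2, 3, 4, 5.
At n = 6 the blocks have lengths 7, 12, 6.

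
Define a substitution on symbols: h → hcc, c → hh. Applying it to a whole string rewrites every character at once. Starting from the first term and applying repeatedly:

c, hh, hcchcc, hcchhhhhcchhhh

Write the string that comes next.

Rewriting the 14 symbols of hcchhhhhcchhhh one by one yields hcc hh hh hcc hcc hcc hcc hcc hh hh hcc hcc hcc hcc; concatenated:

hcchhhhhcchcchcchcchcchhhhhcchcchcchcc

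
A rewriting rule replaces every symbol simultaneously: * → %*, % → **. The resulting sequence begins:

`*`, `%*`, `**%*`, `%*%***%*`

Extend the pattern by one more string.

**%***%*%*%***%*

Expanding %*%***%*: %→**, *→%*, %→**, *→%*, *→%*, *→%*, %→**, *→%*. Concatenated: ** %* ** %* %* %* ** %*.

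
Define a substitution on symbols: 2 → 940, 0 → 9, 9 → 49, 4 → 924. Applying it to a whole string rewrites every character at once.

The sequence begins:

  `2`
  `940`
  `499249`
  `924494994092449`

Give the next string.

Rewriting the 15 symbols of 924494994092449 one by one yields 49 940 924 924 49 924 49 49 924 9 49 940 924 924 49; concatenated:

4994092492449924494992494994092492449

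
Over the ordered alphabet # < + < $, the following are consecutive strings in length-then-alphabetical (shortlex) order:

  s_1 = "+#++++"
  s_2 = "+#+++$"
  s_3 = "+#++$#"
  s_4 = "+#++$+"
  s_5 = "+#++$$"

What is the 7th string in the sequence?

Stepping forward 2 times from +#++$$: +#++$$ → +#+$##, then the target.

+#+$#+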